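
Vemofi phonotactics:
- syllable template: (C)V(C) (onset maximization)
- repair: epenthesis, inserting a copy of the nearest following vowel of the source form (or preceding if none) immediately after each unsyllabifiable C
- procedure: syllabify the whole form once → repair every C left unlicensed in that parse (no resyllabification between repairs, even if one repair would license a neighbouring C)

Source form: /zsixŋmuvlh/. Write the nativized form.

zisixŋumuvluhu

Under (C)V(C), the unsyllabifiable consonants are /z/, /ŋ/, /l/, /h/ (at most one coda consonant is licensed; onsets are limited to one consonant).
Inserting the epenthetic vowel yields /z/ → /zi/, /ŋ/ → /ŋu/, /l/ → /lu/, /h/ → /hu/.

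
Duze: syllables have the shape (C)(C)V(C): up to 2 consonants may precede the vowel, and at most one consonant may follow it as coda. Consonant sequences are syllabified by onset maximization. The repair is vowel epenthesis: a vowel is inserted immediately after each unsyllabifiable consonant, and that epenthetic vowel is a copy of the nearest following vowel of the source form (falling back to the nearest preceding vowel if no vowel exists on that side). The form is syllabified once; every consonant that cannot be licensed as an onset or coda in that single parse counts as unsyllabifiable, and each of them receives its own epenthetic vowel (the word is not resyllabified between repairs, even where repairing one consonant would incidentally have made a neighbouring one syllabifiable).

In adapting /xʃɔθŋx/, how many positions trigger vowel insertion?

The unsyllabifiable consonants are /ŋ/, /x/; each receives one epenthetic vowel.

2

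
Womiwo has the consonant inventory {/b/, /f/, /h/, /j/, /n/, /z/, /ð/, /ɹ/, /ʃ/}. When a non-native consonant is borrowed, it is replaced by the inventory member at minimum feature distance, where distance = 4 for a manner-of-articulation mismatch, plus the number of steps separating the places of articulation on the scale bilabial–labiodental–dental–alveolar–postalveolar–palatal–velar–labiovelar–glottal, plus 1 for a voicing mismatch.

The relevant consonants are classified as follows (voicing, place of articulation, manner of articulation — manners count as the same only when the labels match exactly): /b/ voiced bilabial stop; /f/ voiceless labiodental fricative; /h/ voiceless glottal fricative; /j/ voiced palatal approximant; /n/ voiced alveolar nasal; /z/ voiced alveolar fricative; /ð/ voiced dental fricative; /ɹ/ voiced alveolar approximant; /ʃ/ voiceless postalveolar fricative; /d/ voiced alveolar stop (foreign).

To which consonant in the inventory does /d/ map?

/b/ is closest: same manner (stop), place distance 3 (alveolar→bilabial), same voicing; total 3. Next closest is /n/ at distance 4.

b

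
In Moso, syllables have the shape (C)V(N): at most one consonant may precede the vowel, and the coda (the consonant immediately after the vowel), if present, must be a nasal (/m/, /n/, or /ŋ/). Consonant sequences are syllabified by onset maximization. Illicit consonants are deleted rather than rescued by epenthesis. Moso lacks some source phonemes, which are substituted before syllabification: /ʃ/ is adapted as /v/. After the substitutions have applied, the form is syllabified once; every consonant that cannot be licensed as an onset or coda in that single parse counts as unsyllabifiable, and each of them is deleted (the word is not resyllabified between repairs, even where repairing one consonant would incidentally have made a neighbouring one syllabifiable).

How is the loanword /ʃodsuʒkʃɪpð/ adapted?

vosuvɪ

Substitution: /ʃ/ → /v/, giving /vodsuʒkvɪpð/.
Syllabifying with onset maximization leaves /d/, /ʒ/, /k/, /p/, /ð/ stranded (only a nasal (/m/, /n/, or /ŋ/) is licensed in coda position; onsets are limited to one consonant).
Deletion applies to /d/, /ʒ/, /k/, /p/, /ð/.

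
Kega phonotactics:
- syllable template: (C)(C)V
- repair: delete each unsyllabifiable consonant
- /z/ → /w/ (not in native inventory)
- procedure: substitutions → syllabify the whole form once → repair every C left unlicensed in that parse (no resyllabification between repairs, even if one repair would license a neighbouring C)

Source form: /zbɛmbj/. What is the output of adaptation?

Substitution: /z/ → /w/, giving /wbɛmbj/.
The consonants /m/, /b/, /j/ cannot be parsed into a legal (C)(C)V syllable (no codas are permitted; onsets may contain at most 2 consonants).
Deletion applies to /m/, /b/, /j/.

wbɛ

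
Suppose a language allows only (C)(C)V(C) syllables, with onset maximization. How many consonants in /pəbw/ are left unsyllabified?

1

The consonants /w/ cannot be parsed into a legal (C)(C)V(C) syllable (at most one coda consonant is licensed; onsets may contain at most 2 consonants).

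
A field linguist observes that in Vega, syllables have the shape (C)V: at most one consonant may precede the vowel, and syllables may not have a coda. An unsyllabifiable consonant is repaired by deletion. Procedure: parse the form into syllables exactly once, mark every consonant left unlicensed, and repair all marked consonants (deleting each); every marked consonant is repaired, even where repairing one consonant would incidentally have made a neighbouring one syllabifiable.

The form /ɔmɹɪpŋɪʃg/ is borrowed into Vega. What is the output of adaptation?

ɔɹɪŋɪ

Under (C)V, the unsyllabifiable consonants are /m/, /p/, /ʃ/, /g/ (no codas are permitted; onsets are limited to one consonant).
Deletion applies to /m/, /p/, /ʃ/, /g/.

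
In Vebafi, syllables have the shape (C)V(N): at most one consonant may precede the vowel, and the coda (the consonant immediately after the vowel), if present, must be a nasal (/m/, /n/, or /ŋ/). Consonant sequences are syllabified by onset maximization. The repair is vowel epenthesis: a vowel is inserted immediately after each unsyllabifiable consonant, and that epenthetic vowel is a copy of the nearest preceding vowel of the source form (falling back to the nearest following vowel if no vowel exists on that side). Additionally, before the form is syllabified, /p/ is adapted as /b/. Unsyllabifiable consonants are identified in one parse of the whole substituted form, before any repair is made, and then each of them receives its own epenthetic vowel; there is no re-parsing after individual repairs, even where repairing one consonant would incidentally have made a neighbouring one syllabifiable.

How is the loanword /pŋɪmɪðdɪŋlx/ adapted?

Substitution: /p/ → /b/, giving /bŋɪmɪðdɪŋlx/.
The consonants /b/, /ð/, /l/, /x/ cannot be parsed into a legal (C)V(N) syllable (only a nasal (/m/, /n/, or /ŋ/) is licensed in coda position; onsets are limited to one consonant).
Inserting the epenthetic vowel yields /b/ → /bɪ/, /ð/ → /ðɪ/, /l/ → /lɪ/, /x/ → /xɪ/.

bɪŋɪmɪðɪdɪŋlɪxɪ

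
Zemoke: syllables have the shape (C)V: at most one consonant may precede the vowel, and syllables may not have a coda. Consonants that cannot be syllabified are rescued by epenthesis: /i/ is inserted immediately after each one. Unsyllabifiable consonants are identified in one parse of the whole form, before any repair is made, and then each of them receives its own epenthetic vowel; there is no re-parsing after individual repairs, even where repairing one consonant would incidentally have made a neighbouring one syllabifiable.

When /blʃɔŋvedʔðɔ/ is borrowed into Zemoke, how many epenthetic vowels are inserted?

The unsyllabifiable consonants are /b/, /l/, /ŋ/, /d/, /ʔ/; each receives one epenthetic vowel.

5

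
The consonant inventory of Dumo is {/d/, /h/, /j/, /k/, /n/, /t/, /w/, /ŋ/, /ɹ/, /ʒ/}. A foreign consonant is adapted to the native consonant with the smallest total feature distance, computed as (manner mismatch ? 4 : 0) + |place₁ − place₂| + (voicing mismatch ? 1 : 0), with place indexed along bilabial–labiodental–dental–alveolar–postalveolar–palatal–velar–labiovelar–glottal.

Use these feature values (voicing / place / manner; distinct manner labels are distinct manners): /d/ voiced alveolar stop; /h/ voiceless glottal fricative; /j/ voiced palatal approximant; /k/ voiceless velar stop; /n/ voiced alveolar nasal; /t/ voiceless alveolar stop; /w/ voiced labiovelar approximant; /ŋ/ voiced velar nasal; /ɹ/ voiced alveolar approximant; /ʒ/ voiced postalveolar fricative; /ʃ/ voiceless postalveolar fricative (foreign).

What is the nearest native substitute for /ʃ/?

ʒ

/ʒ/ is closest: same manner (fricative), place distance 0 (postalveolar→postalveolar), voicing differs (+1); total 1. Next closest is /h/ at distance 4.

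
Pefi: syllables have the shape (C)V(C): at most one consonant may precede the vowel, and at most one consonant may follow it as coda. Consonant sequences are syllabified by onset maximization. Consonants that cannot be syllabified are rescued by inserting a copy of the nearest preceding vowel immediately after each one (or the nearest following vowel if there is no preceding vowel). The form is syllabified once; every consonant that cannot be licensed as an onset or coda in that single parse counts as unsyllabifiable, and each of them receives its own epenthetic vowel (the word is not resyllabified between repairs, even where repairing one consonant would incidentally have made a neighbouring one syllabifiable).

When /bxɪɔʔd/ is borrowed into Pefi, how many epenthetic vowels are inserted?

2

The unsyllabifiable consonants are /b/, /d/; each receives one epenthetic vowel.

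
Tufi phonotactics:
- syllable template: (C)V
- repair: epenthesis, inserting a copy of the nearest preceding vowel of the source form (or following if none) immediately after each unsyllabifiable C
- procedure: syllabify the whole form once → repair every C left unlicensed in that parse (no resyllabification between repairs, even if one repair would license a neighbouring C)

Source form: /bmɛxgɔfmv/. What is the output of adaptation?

Syllabifying with onset maximization leaves /b/, /x/, /f/, /m/, /v/ stranded (no codas are permitted; onsets are limited to one consonant).
Epenthesis after each stranded consonant: /b/ → /bɛ/, /x/ → /xɛ/, /f/ → /fɔ/, /m/ → /mɔ/, /v/ → /vɔ/.

bɛmɛxɛgɔfɔmɔvɔ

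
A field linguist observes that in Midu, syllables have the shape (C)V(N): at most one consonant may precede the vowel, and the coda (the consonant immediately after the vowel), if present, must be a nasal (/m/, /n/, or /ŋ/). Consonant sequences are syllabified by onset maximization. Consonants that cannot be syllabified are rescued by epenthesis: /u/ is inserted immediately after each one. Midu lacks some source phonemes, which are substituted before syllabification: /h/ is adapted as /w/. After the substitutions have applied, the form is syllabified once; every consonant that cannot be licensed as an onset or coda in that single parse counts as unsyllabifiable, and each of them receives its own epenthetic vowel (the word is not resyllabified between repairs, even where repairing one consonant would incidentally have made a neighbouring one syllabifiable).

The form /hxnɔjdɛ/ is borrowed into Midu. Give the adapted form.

Substitution: /h/ → /w/, giving /wxnɔjdɛ/.
Under (C)V(N), the unsyllabifiable consonants are /w/, /x/, /j/ (only a nasal (/m/, /n/, or /ŋ/) is licensed in coda position; onsets are limited to one consonant).
Epenthesis after each stranded consonant: /w/ → /wu/, /x/ → /xu/, /j/ → /ju/.

wuxunɔjudɛ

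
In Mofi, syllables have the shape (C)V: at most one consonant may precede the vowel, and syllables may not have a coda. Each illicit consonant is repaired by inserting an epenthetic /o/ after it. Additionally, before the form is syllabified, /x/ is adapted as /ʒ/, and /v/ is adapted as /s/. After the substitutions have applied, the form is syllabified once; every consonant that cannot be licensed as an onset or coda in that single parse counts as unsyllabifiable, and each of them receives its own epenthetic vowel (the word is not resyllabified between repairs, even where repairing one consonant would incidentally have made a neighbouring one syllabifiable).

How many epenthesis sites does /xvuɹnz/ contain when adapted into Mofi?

4

After substitution the input is /ʒsuɹnz/.
The unsyllabifiable consonants are /ʒ/, /ɹ/, /n/, /z/; each receives one epenthetic vowel.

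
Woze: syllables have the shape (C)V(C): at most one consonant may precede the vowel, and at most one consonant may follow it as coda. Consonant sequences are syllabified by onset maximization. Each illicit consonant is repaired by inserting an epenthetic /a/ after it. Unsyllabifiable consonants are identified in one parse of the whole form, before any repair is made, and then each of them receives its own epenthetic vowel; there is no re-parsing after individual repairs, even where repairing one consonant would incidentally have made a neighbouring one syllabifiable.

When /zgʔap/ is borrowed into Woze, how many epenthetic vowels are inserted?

2

The unsyllabifiable consonants are /z/, /g/; each receives one epenthetic vowel.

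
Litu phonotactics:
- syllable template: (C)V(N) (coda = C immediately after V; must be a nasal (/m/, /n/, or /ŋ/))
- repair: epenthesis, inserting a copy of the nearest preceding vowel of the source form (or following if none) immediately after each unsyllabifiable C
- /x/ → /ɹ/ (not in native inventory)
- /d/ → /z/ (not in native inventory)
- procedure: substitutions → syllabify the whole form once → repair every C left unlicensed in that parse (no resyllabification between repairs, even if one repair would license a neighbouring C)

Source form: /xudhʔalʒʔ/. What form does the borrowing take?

ɹuzuhuʔalaʒaʔa

Substitution: /x/ → /ɹ/, /d/ → /z/, giving /ɹuzhʔalʒʔ/.
The consonants /z/, /h/, /l/, /ʒ/, /ʔ/ cannot be parsed into a legal (C)V(N) syllable (only a nasal (/m/, /n/, or /ŋ/) is licensed in coda position; onsets are limited to one consonant).
Each unlicensed consonant becomes the onset of a new syllable: /z/ → /zu/, /h/ → /hu/, /l/ → /la/, /ʒ/ → /ʒa/, /ʔ/ → /ʔa/.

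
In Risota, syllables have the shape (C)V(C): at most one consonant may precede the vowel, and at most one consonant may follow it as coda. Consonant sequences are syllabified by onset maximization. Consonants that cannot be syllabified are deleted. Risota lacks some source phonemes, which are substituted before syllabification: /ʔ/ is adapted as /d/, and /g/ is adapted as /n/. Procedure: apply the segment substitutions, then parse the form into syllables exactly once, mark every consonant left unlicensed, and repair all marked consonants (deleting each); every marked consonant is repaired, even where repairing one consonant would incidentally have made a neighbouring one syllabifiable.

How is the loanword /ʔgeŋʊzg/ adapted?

neŋʊz

Substitution: /ʔ/ → /d/, /g/ → /n/, giving /dneŋʊzn/.
The consonants /d/, /n/ cannot be parsed into a legal (C)V(C) syllable (at most one coda consonant is licensed; onsets are limited to one consonant).
Deleting the stranded consonants removes /d/, /n/.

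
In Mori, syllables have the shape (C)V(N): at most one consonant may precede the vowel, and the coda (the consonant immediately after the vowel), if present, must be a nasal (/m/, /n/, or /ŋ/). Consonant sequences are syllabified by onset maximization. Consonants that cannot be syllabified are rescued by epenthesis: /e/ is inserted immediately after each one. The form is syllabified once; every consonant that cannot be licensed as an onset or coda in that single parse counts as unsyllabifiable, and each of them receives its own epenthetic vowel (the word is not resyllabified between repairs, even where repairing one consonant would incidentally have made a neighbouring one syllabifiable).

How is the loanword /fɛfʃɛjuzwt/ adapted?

The consonants /f/, /z/, /w/, /t/ cannot be parsed into a legal (C)V(N) syllable (only a nasal (/m/, /n/, or /ŋ/) is licensed in coda position; onsets are limited to one consonant).
Each unlicensed consonant becomes the onset of a new syllable: /f/ → /fe/, /z/ → /ze/, /w/ → /we/, /t/ → /te/.

fɛfeʃɛjuzewete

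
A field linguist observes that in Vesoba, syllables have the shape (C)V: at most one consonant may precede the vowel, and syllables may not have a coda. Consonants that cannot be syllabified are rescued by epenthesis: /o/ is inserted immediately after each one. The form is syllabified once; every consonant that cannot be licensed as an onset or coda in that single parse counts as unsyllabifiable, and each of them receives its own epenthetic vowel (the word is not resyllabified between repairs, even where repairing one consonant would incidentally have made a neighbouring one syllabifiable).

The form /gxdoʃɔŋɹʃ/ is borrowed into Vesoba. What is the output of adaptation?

Syllabifying with onset maximization leaves /g/, /x/, /ŋ/, /ɹ/, /ʃ/ stranded (no codas are permitted; onsets are limited to one consonant).
Each unlicensed consonant becomes the onset of a new syllable: /g/ → /go/, /x/ → /xo/, /ŋ/ → /ŋo/, /ɹ/ → /ɹo/, /ʃ/ → /ʃo/.

goxodoʃɔŋoɹoʃo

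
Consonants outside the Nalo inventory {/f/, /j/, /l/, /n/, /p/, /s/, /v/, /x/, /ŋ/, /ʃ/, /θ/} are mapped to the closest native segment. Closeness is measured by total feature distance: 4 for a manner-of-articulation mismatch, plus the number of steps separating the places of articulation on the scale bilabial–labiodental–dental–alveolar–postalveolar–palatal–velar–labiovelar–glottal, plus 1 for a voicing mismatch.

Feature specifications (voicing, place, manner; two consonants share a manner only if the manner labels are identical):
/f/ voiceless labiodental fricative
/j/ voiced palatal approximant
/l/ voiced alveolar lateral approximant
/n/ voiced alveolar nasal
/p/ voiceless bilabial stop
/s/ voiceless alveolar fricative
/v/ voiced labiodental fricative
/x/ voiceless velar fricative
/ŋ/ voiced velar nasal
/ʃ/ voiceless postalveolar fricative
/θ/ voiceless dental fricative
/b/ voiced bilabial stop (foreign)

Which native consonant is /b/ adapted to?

p

/p/ is closest: same manner (stop), place distance 0 (bilabial→bilabial), voicing differs (+1); total 1. Next closest is /v/ at distance 5.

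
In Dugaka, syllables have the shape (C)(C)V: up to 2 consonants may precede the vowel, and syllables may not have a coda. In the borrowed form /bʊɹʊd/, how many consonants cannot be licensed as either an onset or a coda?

1

The consonants /d/ cannot be parsed into a legal (C)(C)V syllable (no codas are permitted; onsets may contain at most 2 consonants).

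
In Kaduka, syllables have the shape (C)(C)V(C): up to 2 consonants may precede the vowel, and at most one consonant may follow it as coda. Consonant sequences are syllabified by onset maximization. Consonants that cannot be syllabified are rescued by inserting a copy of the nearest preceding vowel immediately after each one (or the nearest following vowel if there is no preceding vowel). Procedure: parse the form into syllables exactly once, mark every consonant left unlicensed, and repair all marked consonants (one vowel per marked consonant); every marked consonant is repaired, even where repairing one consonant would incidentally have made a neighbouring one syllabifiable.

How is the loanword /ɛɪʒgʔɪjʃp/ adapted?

Under (C)(C)V(C), the unsyllabifiable consonants are /ʃ/, /p/ (at most one coda consonant is licensed; onsets may contain at most 2 consonants).
Each unlicensed consonant becomes the onset of a new syllable: /ʃ/ → /ʃɪ/, /p/ → /pɪ/.

ɛɪʒgʔɪjʃɪpɪ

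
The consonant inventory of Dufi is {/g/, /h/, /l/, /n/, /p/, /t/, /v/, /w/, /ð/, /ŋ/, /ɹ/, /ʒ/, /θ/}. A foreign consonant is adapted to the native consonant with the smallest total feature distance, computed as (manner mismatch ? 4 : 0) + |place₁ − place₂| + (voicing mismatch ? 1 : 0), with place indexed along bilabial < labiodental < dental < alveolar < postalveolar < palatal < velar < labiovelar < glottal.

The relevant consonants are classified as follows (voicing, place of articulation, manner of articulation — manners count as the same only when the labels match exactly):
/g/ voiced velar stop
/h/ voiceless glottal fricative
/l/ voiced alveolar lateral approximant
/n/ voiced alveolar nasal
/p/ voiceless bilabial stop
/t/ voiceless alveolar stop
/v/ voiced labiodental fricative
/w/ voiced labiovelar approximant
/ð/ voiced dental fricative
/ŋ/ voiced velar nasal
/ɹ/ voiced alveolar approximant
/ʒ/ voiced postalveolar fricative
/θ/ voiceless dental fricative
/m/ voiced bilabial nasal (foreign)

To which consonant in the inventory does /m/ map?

n

/n/ is closest: same manner (nasal), place distance 3 (bilabial→alveolar), same voicing; total 3. Next closest is /p/ at distance 5.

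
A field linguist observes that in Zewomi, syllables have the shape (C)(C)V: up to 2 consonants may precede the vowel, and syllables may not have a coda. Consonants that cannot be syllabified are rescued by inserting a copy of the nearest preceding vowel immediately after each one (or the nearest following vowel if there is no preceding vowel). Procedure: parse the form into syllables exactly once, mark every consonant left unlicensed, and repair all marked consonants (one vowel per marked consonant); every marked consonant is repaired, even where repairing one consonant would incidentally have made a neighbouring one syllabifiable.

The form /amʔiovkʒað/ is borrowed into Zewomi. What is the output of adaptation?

amʔiovokʒaða

Syllabifying with onset maximization leaves /v/, /ð/ stranded (no codas are permitted; onsets may contain at most 2 consonants).
Each unlicensed consonant becomes the onset of a new syllable: /v/ → /vo/, /ð/ → /ða/.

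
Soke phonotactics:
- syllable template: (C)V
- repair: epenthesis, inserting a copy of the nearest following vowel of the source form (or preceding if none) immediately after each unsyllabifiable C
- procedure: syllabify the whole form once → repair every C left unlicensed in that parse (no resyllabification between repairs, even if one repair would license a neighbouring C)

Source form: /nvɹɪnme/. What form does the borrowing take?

Under (C)V, the unsyllabifiable consonants are /n/, /v/, /n/ (no codas are permitted; onsets are limited to one consonant).
Each unlicensed consonant becomes the onset of a new syllable: /n/ → /nɪ/, /v/ → /vɪ/, /n/ → /ne/.

nɪvɪɹɪneme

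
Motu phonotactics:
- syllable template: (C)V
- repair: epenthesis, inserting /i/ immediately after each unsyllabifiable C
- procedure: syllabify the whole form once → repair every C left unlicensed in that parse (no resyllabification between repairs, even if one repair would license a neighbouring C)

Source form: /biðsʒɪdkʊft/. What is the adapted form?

biðisiʒɪdikʊfiti

The consonants /ð/, /s/, /d/, /f/, /t/ cannot be parsed into a legal (C)V syllable (no codas are permitted; onsets are limited to one consonant).
Inserting the epenthetic vowel yields /ð/ → /ði/, /s/ → /si/, /d/ → /di/, /f/ → /fi/, /t/ → /ti/.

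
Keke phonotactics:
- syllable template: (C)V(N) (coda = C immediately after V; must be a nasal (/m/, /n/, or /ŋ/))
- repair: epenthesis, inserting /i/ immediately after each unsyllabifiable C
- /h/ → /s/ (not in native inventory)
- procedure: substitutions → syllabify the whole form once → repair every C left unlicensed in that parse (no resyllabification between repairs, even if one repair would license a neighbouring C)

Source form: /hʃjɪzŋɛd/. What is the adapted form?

siʃijɪziŋɛdi

Substitution: /h/ → /s/, giving /sʃjɪzŋɛd/.
The consonants /s/, /ʃ/, /z/, /d/ cannot be parsed into a legal (C)V(N) syllable (only a nasal (/m/, /n/, or /ŋ/) is licensed in coda position; onsets are limited to one consonant).
Epenthesis after each stranded consonant: /s/ → /si/, /ʃ/ → /ʃi/, /z/ → /zi/, /d/ → /di/.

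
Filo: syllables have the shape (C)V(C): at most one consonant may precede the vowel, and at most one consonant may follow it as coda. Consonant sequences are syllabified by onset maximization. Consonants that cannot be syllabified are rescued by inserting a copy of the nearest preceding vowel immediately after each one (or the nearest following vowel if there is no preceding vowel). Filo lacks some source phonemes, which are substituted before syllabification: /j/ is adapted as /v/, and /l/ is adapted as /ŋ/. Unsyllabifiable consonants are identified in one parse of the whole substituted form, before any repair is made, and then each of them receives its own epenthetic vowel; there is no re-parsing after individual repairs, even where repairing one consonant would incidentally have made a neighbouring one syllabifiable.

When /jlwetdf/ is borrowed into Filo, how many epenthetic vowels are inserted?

4

After substitution the input is /vŋwetdf/.
The unsyllabifiable consonants are /v/, /ŋ/, /d/, /f/; each receives one epenthetic vowel.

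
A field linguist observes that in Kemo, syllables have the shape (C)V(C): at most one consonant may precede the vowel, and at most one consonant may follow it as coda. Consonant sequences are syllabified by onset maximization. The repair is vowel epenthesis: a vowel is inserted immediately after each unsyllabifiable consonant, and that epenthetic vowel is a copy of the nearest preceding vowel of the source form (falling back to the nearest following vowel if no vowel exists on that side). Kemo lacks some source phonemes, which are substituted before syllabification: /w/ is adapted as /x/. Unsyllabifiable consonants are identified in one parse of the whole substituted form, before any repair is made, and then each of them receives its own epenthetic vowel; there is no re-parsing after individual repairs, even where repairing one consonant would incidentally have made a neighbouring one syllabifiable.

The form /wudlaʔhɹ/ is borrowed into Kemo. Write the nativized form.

xudlaʔhaɹa

Substitution: /w/ → /x/, giving /xudlaʔhɹ/.
The consonants /h/, /ɹ/ cannot be parsed into a legal (C)V(C) syllable (at most one coda consonant is licensed; onsets are limited to one consonant).
Epenthesis after each stranded consonant: /h/ → /ha/, /ɹ/ → /ɹa/.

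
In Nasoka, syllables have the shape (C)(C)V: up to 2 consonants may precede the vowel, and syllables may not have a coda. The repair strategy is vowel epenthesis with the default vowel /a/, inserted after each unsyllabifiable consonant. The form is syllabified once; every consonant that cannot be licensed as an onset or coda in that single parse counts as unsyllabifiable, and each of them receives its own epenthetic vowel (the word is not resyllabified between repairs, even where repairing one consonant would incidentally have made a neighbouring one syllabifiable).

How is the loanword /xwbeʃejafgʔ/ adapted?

xawbeʃejafagaʔa

The consonants /x/, /f/, /g/, /ʔ/ cannot be parsed into a legal (C)(C)V syllable (no codas are permitted; onsets may contain at most 2 consonants).
Inserting the epenthetic vowel yields /x/ → /xa/, /f/ → /fa/, /g/ → /ga/, /ʔ/ → /ʔa/.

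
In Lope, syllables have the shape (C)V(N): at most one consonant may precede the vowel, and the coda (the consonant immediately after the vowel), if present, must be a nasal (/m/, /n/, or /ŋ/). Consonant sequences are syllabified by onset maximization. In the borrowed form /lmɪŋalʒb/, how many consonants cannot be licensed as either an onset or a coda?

The consonants /l/, /l/, /ʒ/, /b/ cannot be parsed into a legal (C)V(N) syllable (only a nasal (/m/, /n/, or /ŋ/) is licensed in coda position; onsets are limited to one consonant).

4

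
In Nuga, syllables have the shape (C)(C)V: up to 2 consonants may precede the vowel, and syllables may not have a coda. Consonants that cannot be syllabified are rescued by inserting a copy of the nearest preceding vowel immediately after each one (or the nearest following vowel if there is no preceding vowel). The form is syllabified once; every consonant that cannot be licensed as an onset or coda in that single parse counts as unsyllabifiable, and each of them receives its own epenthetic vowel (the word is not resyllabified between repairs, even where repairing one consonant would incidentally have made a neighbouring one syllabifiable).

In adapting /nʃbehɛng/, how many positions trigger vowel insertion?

The unsyllabifiable consonants are /n/, /n/, /g/; each receives one epenthetic vowel.

3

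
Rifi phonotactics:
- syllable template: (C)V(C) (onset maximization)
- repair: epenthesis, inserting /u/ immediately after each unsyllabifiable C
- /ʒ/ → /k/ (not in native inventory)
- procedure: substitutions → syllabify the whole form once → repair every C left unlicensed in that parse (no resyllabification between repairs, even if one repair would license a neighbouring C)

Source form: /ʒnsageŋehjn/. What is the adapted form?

Substitution: /ʒ/ → /k/, giving /knsageŋehjn/.
Under (C)V(C), the unsyllabifiable consonants are /k/, /n/, /j/, /n/ (at most one coda consonant is licensed; onsets are limited to one consonant).
Epenthesis after each stranded consonant: /k/ → /ku/, /n/ → /nu/, /j/ → /ju/, /n/ → /nu/.

kunusageŋehjunu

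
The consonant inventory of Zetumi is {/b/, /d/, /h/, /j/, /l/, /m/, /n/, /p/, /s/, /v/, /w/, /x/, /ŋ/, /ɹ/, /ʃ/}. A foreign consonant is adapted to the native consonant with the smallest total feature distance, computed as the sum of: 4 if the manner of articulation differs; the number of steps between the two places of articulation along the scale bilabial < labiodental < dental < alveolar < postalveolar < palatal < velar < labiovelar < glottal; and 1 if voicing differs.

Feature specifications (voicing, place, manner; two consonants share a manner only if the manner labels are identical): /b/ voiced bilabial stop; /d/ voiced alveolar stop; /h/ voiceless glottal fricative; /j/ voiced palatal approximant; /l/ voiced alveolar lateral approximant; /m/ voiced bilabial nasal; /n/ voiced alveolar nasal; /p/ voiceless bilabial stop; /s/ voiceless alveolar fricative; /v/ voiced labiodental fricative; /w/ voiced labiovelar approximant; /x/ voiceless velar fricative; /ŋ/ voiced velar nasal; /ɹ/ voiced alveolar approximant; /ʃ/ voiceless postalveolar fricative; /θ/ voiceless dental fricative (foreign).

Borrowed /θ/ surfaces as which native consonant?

s

/s/ is closest: same manner (fricative), place distance 1 (dental→alveolar), same voicing; total 1. Next closest is /v/ at distance 2.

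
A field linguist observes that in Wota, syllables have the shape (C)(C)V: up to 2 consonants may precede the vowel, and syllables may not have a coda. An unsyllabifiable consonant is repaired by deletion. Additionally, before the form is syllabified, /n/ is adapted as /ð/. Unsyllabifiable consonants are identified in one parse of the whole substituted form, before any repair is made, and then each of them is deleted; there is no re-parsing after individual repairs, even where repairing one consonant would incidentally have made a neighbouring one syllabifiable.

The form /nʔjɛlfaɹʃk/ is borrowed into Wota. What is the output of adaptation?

ʔjɛlfa

Substitution: /n/ → /ð/, giving /ðʔjɛlfaɹʃk/.
Under (C)(C)V, the unsyllabifiable consonants are /ð/, /ɹ/, /ʃ/, /k/ (no codas are permitted; onsets may contain at most 2 consonants).
Each unlicensed consonant is deleted: /ð/, /ɹ/, /ʃ/, /k/.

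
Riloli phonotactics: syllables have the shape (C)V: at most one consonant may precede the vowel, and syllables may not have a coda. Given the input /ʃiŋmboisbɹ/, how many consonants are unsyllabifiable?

Under (C)V, the unsyllabifiable consonants are /ŋ/, /m/, /s/, /b/, /ɹ/ (no codas are permitted; onsets are limited to one consonant).

5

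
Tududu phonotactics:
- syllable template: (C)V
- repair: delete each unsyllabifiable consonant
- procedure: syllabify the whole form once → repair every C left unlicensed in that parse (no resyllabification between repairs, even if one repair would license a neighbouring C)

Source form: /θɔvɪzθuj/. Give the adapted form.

θɔvɪθu

Under (C)V, the unsyllabifiable consonants are /z/, /j/ (no codas are permitted; onsets are limited to one consonant).
Each unlicensed consonant is deleted: /z/, /j/.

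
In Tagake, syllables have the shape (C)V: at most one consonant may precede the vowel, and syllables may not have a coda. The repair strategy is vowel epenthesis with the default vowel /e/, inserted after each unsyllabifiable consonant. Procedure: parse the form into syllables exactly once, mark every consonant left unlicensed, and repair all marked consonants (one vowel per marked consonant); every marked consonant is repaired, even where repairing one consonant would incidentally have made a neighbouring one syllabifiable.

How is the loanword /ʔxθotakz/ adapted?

The consonants /ʔ/, /x/, /k/, /z/ cannot be parsed into a legal (C)V syllable (no codas are permitted; onsets are limited to one consonant).
Inserting the epenthetic vowel yields /ʔ/ → /ʔe/, /x/ → /xe/, /k/ → /ke/, /z/ → /ze/.

ʔexeθotakeze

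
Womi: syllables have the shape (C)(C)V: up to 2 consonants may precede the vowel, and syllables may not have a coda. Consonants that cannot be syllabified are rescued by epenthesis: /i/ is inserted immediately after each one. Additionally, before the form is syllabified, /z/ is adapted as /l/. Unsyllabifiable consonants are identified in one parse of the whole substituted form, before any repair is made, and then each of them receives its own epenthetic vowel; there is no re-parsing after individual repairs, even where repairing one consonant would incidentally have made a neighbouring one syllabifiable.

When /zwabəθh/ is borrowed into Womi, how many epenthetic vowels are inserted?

After substitution the input is /lwabəθh/.
The unsyllabifiable consonants are /θ/, /h/; each receives one epenthetic vowel.

2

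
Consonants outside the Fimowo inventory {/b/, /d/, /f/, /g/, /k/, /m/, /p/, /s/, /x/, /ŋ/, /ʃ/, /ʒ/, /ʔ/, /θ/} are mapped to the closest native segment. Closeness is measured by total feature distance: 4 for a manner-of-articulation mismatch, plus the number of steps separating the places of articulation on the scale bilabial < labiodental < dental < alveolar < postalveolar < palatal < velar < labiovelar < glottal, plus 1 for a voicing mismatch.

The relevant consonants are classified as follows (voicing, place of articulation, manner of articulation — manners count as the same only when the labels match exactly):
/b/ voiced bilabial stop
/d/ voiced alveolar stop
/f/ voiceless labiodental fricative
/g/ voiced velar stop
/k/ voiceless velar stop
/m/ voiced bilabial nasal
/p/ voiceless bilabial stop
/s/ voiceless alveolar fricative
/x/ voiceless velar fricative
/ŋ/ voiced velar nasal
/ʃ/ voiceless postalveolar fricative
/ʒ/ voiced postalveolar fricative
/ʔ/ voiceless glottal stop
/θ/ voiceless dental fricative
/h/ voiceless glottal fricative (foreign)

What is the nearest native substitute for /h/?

/x/ is closest: same manner (fricative), place distance 2 (glottal→velar), same voicing; total 2. Next closest is /ʃ/ at distance 4.

x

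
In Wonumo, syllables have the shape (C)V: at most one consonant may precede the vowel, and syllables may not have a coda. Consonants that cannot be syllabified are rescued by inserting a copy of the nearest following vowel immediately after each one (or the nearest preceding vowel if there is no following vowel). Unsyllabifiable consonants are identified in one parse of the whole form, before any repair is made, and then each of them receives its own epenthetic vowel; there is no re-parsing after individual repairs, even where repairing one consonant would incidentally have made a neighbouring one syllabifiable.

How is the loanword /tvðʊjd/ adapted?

tʊvʊðʊjʊdʊ

The consonants /t/, /v/, /j/, /d/ cannot be parsed into a legal (C)V syllable (no codas are permitted; onsets are limited to one consonant).
Epenthesis after each stranded consonant: /t/ → /tʊ/, /v/ → /vʊ/, /j/ → /jʊ/, /d/ → /dʊ/.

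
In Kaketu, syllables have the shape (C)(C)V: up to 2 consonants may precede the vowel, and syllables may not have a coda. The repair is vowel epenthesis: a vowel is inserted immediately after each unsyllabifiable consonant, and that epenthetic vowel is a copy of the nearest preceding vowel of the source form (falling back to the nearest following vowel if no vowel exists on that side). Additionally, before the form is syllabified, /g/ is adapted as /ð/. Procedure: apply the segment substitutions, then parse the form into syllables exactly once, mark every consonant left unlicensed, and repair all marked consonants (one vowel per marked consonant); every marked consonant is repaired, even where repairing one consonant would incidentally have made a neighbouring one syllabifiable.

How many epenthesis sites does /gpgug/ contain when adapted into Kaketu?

After substitution the input is /ðpðuð/.
The unsyllabifiable consonants are /ð/, /ð/; each receives one epenthetic vowel.

2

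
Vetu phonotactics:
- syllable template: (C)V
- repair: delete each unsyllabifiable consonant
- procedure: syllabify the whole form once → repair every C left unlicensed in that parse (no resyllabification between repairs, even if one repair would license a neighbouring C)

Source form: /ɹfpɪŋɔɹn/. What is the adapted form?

pɪŋɔ

The consonants /ɹ/, /f/, /ɹ/, /n/ cannot be parsed into a legal (C)V syllable (no codas are permitted; onsets are limited to one consonant).
Each unlicensed consonant is deleted: /ɹ/, /f/, /ɹ/, /n/.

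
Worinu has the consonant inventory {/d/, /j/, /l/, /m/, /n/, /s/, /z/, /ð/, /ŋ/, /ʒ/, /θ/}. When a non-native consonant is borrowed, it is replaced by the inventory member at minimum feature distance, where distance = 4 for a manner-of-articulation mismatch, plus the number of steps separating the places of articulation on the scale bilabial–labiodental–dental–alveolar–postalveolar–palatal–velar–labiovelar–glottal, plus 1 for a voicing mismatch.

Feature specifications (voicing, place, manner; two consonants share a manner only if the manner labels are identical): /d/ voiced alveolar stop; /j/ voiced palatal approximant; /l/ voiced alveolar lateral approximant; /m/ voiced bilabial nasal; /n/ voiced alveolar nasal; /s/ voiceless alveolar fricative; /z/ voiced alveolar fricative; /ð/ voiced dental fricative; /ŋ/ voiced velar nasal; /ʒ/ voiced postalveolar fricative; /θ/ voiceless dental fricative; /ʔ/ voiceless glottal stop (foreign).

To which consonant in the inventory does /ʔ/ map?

/d/ is closest: same manner (stop), place distance 5 (glottal→alveolar), voicing differs (+1); total 6. Next closest is /ŋ/ at distance 7.

d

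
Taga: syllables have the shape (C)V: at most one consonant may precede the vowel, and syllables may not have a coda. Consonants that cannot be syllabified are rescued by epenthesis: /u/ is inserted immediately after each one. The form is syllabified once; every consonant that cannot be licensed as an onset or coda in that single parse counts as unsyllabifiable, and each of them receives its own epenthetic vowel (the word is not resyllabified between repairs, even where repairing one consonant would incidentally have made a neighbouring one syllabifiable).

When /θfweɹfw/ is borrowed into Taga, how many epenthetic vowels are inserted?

5

The unsyllabifiable consonants are /θ/, /f/, /ɹ/, /f/, /w/; each receives one epenthetic vowel.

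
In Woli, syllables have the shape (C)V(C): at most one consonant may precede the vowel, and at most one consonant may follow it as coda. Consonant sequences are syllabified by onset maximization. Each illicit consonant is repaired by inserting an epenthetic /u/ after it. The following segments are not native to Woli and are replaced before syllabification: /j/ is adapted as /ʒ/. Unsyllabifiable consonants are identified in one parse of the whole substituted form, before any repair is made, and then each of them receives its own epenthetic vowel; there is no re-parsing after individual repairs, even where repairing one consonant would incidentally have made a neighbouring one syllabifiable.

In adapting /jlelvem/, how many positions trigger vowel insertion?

After substitution the input is /ʒlelvem/.
The unsyllabifiable consonants are /ʒ/; each receives one epenthetic vowel.

1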